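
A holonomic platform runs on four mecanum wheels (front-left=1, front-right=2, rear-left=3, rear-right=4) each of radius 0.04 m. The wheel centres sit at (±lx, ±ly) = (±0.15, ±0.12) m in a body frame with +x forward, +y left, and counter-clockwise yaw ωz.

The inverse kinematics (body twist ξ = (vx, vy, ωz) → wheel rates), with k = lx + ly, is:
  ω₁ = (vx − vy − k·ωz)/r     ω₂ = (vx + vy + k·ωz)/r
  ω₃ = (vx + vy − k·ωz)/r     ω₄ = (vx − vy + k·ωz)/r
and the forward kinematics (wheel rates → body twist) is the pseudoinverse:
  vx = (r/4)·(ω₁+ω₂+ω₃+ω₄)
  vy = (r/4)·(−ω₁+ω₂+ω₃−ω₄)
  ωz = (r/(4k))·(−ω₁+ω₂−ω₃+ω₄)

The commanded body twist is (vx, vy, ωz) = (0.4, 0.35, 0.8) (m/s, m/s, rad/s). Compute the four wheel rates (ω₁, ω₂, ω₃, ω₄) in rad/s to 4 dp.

k = lx + ly = 0.15 + 0.12 = 0.2700;  k·ωz = 0.2700·0.8 = 0.2160
ω₁ (FL) = (vx − vy − k·ωz)/r = -0.1660/0.04 = -4.1500
ω₂ (FR) = (vx + vy + k·ωz)/r = 0.9660/0.04 = 24.1500
ω₃ (RL) = (vx + vy − k·ωz)/r = 0.5340/0.04 = 13.3500
ω₄ (RR) = (vx − vy + k·ωz)/r = 0.2660/0.04 = 6.6500

(-4.1500, 24.1500, 13.3500, 6.6500)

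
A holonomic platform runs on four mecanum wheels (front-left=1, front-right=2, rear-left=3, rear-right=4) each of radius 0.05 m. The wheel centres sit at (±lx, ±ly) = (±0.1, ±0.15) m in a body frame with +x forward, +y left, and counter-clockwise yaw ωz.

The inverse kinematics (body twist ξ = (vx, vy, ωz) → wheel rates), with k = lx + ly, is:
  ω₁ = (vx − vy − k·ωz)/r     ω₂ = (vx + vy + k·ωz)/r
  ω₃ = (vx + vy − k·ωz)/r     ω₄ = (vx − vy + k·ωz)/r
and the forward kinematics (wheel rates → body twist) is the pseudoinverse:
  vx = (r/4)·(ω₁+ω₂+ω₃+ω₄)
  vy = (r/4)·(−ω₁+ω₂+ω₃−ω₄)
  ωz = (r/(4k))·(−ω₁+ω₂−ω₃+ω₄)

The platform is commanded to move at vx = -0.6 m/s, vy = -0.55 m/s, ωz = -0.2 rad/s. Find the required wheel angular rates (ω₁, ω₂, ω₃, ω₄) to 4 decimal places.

k = lx + ly = 0.1 + 0.15 = 0.2500;  k·ωz = 0.2500·-0.2 = -0.0500
ω₁ (FL) = (vx − vy − k·ωz)/r = 0.0000/0.05 = 0.0000
ω₂ (FR) = (vx + vy + k·ωz)/r = -1.2000/0.05 = -24.0000
ω₃ (RL) = (vx + vy − k·ωz)/r = -1.1000/0.05 = -22.0000
ω₄ (RR) = (vx − vy + k·ωz)/r = -0.1000/0.05 = -2.0000

(0.0000, -24.0000, -22.0000, -2.0000)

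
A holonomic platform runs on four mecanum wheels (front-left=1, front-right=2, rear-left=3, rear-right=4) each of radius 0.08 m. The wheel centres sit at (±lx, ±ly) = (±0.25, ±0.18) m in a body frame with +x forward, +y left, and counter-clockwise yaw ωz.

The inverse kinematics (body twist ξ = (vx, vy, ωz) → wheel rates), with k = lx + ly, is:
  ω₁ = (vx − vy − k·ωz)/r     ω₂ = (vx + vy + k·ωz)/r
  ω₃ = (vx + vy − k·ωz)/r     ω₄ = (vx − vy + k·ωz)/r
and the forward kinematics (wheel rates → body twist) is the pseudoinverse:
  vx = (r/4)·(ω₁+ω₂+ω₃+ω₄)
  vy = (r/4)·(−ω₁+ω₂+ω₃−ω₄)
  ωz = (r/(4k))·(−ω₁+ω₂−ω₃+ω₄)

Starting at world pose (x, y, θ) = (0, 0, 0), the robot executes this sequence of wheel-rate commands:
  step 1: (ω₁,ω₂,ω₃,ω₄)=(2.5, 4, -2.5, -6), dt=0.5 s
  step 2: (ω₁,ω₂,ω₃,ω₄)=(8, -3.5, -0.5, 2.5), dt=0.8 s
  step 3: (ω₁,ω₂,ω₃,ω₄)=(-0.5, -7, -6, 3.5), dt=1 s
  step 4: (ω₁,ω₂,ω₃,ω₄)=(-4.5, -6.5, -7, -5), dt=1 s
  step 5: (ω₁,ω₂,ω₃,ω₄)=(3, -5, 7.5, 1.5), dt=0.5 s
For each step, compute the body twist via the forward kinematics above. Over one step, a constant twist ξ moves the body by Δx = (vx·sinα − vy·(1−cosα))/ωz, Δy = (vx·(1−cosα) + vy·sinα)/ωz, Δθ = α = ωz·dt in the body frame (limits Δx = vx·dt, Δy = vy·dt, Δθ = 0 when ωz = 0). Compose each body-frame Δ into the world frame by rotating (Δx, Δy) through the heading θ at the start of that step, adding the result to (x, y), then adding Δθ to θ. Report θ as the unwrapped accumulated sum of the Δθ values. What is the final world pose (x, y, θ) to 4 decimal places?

step 1: ξ=(vx,vy,ωz)=(-0.0400, 0.1000, -0.0930), dt=0.5 → body Δ=(-0.0188, 0.0504, -0.0465) → world pose (-0.0188, 0.0504, -0.0465)
step 2: ξ=(vx,vy,ωz)=(0.1300, -0.2900, -0.3953), dt=0.8 → body Δ=(0.0659, -0.2445, -0.3163) → world pose (0.0356, -0.1968, -0.3628)
step 3: ξ=(vx,vy,ωz)=(-0.2000, -0.3200, 0.1395), dt=1.0 → body Δ=(-0.1771, -0.3329, 0.1395) → world pose (-0.2481, -0.4452, -0.2233)
step 4: ξ=(vx,vy,ωz)=(-0.4600, -0.0800, 0.0000), dt=1.0 → body Δ=(-0.4600, -0.0800, 0.0000) → world pose (-0.7143, -0.4214, -0.2233)
step 5: ξ=(vx,vy,ωz)=(0.1400, -0.0400, -0.6512), dt=0.5 → body Δ=(0.0655, -0.0309, -0.3256) → world pose (-0.6573, -0.4661, -0.5488)

(-0.6573, -0.4661, -0.5488)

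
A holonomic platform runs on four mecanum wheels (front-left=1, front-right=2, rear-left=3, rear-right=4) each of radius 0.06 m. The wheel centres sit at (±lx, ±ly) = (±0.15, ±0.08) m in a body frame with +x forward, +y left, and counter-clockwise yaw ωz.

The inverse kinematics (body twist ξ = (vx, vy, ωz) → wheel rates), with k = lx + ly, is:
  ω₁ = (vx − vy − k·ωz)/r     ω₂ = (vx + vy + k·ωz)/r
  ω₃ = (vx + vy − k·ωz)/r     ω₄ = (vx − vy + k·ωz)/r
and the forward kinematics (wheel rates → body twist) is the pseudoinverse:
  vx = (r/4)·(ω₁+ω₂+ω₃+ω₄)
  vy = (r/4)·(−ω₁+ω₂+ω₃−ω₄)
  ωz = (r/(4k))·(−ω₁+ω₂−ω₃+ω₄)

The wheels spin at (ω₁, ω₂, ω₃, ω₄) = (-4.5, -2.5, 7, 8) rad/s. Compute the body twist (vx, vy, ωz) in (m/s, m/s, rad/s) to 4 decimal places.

k = lx + ly = 0.15 + 0.08 = 0.2300
ω₁+ω₂+ω₃+ω₄ = 8.0000  →  vx = (0.06/4)·8.0000 = 0.1200
−ω₁+ω₂+ω₃−ω₄ = 1.0000  →  vy = (0.06/4)·1.0000 = 0.0150
−ω₁+ω₂−ω₃+ω₄ = 3.0000  →  ωz = (0.06/0.9200)·3.0000 = 0.1957

(0.1200, 0.0150, 0.1957)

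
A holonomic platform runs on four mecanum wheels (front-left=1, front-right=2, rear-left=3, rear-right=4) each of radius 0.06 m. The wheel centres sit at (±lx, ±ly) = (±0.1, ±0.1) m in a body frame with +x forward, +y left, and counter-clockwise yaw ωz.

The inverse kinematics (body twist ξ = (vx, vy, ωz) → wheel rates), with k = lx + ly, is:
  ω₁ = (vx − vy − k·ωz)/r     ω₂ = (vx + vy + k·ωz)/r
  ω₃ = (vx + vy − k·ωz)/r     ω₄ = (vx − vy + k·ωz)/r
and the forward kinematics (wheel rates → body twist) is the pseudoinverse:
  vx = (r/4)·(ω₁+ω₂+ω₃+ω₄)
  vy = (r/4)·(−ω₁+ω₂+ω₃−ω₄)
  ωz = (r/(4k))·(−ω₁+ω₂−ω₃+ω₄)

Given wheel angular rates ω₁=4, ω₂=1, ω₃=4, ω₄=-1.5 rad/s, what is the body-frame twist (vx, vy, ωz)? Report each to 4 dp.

(0.1125, 0.0375, -0.6375)

k = lx + ly = 0.1 + 0.1 = 0.2000
ω₁+ω₂+ω₃+ω₄ = 7.5000  →  vx = (0.06/4)·7.5000 = 0.1125
−ω₁+ω₂+ω₃−ω₄ = 2.5000  →  vy = (0.06/4)·2.5000 = 0.0375
−ω₁+ω₂−ω₃+ω₄ = -8.5000  →  ωz = (0.06/0.8000)·-8.5000 = -0.6375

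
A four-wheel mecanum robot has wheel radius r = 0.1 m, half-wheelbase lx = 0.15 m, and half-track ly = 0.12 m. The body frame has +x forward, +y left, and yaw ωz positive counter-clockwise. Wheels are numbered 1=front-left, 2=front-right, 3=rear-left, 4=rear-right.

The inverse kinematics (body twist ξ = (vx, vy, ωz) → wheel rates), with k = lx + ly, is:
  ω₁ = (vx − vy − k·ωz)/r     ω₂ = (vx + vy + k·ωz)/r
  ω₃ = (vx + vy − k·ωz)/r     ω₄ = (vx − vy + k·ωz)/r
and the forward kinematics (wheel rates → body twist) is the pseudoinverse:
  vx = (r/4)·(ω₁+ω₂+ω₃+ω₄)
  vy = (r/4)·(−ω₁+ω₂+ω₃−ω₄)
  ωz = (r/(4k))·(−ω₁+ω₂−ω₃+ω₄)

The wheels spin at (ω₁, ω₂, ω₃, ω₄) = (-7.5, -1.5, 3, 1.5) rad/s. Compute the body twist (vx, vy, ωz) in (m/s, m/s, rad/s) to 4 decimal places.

(-0.1125, 0.1875, 0.4167)

k = lx + ly = 0.15 + 0.12 = 0.2700
ω₁+ω₂+ω₃+ω₄ = -4.5000  →  vx = (0.1/4)·-4.5000 = -0.1125
−ω₁+ω₂+ω₃−ω₄ = 7.5000  →  vy = (0.1/4)·7.5000 = 0.1875
−ω₁+ω₂−ω₃+ω₄ = 4.5000  →  ωz = (0.1/1.0800)·4.5000 = 0.4167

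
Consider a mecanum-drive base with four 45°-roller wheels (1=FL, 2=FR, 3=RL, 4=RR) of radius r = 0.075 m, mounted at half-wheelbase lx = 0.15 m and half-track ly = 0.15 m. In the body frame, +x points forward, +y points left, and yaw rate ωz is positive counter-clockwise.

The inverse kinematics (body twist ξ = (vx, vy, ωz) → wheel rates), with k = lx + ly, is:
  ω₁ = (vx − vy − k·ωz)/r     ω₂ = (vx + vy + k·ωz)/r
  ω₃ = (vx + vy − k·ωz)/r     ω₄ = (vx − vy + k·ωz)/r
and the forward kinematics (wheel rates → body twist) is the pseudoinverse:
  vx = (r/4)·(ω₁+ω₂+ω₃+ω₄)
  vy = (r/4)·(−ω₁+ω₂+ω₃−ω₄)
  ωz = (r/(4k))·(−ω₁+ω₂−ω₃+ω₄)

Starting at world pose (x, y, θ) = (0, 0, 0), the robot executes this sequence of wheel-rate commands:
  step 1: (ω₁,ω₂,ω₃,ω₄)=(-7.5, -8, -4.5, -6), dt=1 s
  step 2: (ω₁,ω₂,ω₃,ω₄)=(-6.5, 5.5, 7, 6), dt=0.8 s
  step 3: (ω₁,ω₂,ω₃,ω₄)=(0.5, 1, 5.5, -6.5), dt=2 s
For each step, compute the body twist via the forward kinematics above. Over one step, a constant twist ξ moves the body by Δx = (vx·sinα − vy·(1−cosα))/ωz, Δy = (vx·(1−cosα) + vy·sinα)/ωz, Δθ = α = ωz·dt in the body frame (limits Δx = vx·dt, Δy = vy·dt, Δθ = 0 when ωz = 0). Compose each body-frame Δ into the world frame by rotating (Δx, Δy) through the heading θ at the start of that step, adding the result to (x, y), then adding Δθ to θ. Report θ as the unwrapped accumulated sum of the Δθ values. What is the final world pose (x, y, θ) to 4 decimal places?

(-0.1973, 0.6721, -1.0125)

step 1: ξ=(vx,vy,ωz)=(-0.4875, 0.0188, -0.1250), dt=1.0 → body Δ=(-0.4851, 0.0491, -0.1250) → world pose (-0.4851, 0.0491, -0.1250)
step 2: ξ=(vx,vy,ωz)=(0.2250, 0.2438, 0.6875), dt=0.8 → body Δ=(0.1188, 0.2336, 0.5500) → world pose (-0.3381, 0.2661, 0.4250)
step 3: ξ=(vx,vy,ωz)=(0.0094, 0.2344, -0.7188), dt=2.0 → body Δ=(0.2957, 0.3119, -1.4375) → world pose (-0.1973, 0.6721, -1.0125)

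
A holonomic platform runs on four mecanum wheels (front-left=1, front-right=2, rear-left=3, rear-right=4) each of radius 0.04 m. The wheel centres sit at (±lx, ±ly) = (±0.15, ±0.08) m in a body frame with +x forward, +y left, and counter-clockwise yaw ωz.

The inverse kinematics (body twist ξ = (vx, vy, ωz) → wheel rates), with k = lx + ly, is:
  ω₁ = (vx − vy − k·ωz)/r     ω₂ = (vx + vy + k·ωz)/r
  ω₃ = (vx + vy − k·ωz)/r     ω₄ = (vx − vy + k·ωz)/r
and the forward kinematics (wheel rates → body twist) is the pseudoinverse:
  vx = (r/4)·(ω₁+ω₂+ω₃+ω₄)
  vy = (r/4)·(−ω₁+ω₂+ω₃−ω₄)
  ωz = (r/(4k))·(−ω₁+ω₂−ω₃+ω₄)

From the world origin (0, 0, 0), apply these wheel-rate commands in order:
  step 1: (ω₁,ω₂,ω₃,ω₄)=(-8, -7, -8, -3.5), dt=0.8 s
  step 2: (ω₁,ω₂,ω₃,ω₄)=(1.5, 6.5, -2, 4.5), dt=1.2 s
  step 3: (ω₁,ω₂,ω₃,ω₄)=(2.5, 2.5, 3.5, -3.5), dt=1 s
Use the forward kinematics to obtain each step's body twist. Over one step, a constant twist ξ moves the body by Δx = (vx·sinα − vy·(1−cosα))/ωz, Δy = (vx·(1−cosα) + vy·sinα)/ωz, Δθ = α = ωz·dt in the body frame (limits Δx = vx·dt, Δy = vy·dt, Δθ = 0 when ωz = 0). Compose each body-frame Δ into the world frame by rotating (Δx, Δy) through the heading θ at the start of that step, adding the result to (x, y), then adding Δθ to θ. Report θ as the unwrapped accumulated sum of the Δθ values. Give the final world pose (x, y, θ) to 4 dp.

step 1: ξ=(vx,vy,ωz)=(-0.2650, -0.0350, 0.2391), dt=0.8 → body Δ=(-0.2080, -0.0480, 0.1913) → world pose (-0.2080, -0.0480, 0.1913)
step 2: ξ=(vx,vy,ωz)=(0.1050, -0.0150, 0.5000), dt=1.2 → body Δ=(0.1238, 0.0197, 0.6000) → world pose (-0.0902, -0.0051, 0.7913)
step 3: ξ=(vx,vy,ωz)=(0.0500, 0.0700, -0.3043), dt=1.0 → body Δ=(0.0598, 0.0614, -0.3043) → world pose (-0.0919, 0.0806, 0.4870)

(-0.0919, 0.0806, 0.4870)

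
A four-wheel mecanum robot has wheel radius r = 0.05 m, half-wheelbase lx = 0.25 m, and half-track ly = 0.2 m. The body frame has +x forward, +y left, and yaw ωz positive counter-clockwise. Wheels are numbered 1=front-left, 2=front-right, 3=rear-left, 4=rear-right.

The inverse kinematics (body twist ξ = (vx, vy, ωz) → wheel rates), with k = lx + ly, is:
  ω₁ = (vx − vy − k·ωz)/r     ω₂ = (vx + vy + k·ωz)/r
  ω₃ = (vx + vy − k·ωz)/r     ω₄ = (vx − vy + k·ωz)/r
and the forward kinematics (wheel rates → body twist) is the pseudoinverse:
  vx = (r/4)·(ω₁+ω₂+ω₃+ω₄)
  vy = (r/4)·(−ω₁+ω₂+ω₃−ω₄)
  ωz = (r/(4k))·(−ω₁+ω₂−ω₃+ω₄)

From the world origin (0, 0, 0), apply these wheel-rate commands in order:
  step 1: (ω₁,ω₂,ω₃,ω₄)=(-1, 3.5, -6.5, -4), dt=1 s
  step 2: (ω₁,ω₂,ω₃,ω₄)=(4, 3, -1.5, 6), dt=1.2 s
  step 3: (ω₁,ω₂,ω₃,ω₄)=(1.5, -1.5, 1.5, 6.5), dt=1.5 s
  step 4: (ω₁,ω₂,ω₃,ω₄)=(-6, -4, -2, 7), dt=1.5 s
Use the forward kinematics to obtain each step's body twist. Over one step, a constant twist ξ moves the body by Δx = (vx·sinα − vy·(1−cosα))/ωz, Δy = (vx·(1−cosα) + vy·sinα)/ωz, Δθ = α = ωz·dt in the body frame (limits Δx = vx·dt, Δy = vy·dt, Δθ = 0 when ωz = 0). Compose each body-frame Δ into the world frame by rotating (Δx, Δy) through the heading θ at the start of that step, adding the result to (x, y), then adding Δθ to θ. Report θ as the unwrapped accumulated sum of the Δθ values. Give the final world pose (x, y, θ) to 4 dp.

(0.3174, -0.2833, 0.9528)

step 1: ξ=(vx,vy,ωz)=(-0.1000, 0.0250, 0.1944), dt=1.0 → body Δ=(-0.1018, 0.0152, 0.1944) → world pose (-0.1018, 0.0152, 0.1944)
step 2: ξ=(vx,vy,ωz)=(0.1438, -0.1063, 0.1806), dt=1.2 → body Δ=(0.1849, -0.1079, 0.2167) → world pose (0.1005, -0.0550, 0.4111)
step 3: ξ=(vx,vy,ωz)=(0.1000, -0.1000, 0.0556), dt=1.5 → body Δ=(0.1561, -0.1436, 0.0833) → world pose (0.3009, -0.1242, 0.4944)
step 4: ξ=(vx,vy,ωz)=(-0.0625, -0.0875, 0.3056), dt=1.5 → body Δ=(-0.0609, -0.1478, 0.4583) → world pose (0.3174, -0.2833, 0.9528)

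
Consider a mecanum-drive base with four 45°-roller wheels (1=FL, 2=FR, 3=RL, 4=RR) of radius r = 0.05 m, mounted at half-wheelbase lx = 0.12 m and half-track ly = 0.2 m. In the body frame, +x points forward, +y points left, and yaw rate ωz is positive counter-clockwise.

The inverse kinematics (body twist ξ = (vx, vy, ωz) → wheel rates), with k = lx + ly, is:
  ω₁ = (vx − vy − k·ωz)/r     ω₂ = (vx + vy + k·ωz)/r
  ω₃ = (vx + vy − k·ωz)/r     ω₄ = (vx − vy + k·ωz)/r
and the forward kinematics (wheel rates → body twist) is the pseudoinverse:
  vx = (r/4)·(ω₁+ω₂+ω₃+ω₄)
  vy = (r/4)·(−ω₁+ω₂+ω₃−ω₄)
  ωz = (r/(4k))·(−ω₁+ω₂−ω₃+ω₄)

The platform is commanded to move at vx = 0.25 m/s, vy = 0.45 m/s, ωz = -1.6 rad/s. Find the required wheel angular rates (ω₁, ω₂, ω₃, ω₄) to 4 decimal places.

(6.2400, 3.7600, 24.2400, -14.2400)

k = lx + ly = 0.12 + 0.2 = 0.3200;  k·ωz = 0.3200·-1.6 = -0.5120
ω₁ (FL) = (vx − vy − k·ωz)/r = 0.3120/0.05 = 6.2400
ω₂ (FR) = (vx + vy + k·ωz)/r = 0.1880/0.05 = 3.7600
ω₃ (RL) = (vx + vy − k·ωz)/r = 1.2120/0.05 = 24.2400
ω₄ (RR) = (vx − vy + k·ωz)/r = -0.7120/0.05 = -14.2400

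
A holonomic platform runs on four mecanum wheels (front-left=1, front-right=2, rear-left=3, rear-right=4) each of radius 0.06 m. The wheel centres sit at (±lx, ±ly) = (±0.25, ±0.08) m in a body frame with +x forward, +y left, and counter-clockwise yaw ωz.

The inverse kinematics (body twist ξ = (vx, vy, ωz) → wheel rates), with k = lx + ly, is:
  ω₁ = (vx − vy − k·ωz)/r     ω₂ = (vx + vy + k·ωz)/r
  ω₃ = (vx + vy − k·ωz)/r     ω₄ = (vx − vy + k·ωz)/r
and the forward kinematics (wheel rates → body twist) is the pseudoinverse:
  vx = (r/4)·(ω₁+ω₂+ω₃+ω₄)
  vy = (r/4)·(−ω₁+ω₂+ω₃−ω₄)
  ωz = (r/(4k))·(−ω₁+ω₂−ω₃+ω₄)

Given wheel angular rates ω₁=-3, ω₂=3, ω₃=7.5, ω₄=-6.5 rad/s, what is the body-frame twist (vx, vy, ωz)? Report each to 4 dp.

k = lx + ly = 0.25 + 0.08 = 0.3300
ω₁+ω₂+ω₃+ω₄ = 1.0000  →  vx = (0.06/4)·1.0000 = 0.0150
−ω₁+ω₂+ω₃−ω₄ = 20.0000  →  vy = (0.06/4)·20.0000 = 0.3000
−ω₁+ω₂−ω₃+ω₄ = -8.0000  →  ωz = (0.06/1.3200)·-8.0000 = -0.3636

(0.0150, 0.3000, -0.3636)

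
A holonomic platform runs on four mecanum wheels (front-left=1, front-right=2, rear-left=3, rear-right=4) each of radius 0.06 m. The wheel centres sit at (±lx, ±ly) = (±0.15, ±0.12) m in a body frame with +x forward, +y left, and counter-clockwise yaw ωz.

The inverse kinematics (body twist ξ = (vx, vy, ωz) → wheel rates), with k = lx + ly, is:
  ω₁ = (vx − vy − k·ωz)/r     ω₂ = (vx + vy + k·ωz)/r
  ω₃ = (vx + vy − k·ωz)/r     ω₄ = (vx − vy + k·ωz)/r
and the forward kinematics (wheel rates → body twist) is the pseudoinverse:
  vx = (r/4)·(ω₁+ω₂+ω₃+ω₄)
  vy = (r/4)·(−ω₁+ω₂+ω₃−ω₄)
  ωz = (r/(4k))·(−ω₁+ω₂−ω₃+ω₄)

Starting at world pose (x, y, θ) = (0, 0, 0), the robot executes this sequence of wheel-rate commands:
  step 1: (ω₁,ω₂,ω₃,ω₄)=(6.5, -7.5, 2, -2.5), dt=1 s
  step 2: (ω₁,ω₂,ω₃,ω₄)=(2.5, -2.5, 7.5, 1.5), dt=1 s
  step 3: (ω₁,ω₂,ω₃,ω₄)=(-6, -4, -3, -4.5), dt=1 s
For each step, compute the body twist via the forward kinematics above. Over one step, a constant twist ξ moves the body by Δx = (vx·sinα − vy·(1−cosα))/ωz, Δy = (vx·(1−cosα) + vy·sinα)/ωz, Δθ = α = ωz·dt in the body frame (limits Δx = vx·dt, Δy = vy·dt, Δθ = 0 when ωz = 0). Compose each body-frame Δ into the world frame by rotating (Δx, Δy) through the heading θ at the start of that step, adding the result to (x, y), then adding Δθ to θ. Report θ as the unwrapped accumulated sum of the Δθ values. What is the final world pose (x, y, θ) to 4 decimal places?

step 1: ξ=(vx,vy,ωz)=(-0.0225, -0.1425, -1.0278), dt=1.0 → body Δ=(-0.0857, -0.1081, -1.0278) → world pose (-0.0857, -0.1081, -1.0278)
step 2: ξ=(vx,vy,ωz)=(0.1350, 0.0150, -0.6111), dt=1.0 → body Δ=(0.1312, -0.0259, -0.6111) → world pose (-0.0401, -0.2338, -1.6389)
step 3: ξ=(vx,vy,ωz)=(-0.2625, 0.0525, 0.0278), dt=1.0 → body Δ=(-0.2632, 0.0488, 0.0278) → world pose (0.0265, 0.0254, -1.6111)

(0.0265, 0.0254, -1.6111)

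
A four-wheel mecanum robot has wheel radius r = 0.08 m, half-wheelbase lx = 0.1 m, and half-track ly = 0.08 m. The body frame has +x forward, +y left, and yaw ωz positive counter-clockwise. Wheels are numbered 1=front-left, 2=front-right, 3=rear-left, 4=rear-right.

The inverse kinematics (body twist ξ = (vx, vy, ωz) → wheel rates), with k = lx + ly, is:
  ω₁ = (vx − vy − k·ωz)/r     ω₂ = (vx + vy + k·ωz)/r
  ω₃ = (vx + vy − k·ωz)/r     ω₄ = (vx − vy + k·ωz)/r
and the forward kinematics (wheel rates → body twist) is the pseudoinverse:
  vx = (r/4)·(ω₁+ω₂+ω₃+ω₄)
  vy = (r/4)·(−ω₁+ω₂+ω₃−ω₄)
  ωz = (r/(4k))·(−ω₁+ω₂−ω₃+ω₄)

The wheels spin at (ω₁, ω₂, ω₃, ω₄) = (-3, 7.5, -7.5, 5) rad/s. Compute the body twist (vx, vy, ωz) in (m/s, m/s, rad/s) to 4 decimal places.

k = lx + ly = 0.1 + 0.08 = 0.1800
ω₁+ω₂+ω₃+ω₄ = 2.0000  →  vx = (0.08/4)·2.0000 = 0.0400
−ω₁+ω₂+ω₃−ω₄ = -2.0000  →  vy = (0.08/4)·-2.0000 = -0.0400
−ω₁+ω₂−ω₃+ω₄ = 23.0000  →  ωz = (0.08/0.7200)·23.0000 = 2.5556

(0.0400, -0.0400, 2.5556)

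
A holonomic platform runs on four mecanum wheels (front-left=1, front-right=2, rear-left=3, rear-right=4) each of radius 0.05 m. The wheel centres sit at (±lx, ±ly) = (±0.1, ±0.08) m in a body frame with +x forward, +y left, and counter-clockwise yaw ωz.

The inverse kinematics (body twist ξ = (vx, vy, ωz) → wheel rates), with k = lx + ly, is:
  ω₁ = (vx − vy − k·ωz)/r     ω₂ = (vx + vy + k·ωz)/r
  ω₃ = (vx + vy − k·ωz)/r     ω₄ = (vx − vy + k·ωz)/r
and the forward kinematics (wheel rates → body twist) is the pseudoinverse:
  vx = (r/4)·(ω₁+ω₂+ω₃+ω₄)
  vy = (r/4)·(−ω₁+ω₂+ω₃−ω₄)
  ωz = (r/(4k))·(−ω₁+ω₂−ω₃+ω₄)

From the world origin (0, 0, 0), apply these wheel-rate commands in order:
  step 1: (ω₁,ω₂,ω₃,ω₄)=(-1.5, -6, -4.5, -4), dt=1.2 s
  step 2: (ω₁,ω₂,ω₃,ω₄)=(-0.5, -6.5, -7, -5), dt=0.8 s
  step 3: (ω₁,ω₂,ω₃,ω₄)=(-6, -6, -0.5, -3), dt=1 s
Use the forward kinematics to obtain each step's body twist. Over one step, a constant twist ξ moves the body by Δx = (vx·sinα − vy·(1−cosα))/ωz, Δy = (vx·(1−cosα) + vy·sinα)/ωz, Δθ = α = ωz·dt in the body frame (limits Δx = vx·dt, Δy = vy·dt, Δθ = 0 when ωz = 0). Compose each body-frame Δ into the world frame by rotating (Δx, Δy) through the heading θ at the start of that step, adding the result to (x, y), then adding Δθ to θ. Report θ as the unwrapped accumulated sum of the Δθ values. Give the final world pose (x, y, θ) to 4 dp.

(-0.5897, 0.1164, -0.7292)

step 1: ξ=(vx,vy,ωz)=(-0.2000, -0.0625, -0.2778), dt=1.2 → body Δ=(-0.2480, -0.0340, -0.3333) → world pose (-0.2480, -0.0340, -0.3333)
step 2: ξ=(vx,vy,ωz)=(-0.2375, -0.1000, -0.2778), dt=0.8 → body Δ=(-0.1973, -0.0583, -0.2222) → world pose (-0.4535, -0.0245, -0.5556)
step 3: ξ=(vx,vy,ωz)=(-0.1938, 0.0313, -0.1736), dt=1.0 → body Δ=(-0.1901, 0.0479, -0.1736) → world pose (-0.5897, 0.1164, -0.7292)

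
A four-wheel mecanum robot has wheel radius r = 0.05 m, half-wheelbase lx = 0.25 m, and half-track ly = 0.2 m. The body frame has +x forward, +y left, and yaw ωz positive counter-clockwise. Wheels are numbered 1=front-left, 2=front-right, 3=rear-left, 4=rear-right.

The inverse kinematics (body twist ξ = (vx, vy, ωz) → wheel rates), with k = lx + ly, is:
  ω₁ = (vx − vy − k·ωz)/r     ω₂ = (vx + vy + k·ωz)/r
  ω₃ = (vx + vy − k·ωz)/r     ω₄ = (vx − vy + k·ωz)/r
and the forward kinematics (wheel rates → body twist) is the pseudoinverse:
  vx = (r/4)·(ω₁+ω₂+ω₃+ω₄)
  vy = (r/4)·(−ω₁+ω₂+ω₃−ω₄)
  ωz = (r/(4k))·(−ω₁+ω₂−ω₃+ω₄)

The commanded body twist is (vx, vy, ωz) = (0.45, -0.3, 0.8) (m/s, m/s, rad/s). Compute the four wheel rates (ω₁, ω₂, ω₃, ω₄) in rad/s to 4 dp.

(7.8000, 10.2000, -4.2000, 22.2000)

k = lx + ly = 0.25 + 0.2 = 0.4500;  k·ωz = 0.4500·0.8 = 0.3600
ω₁ (FL) = (vx − vy − k·ωz)/r = 0.3900/0.05 = 7.8000
ω₂ (FR) = (vx + vy + k·ωz)/r = 0.5100/0.05 = 10.2000
ω₃ (RL) = (vx + vy − k·ωz)/r = -0.2100/0.05 = -4.2000
ω₄ (RR) = (vx − vy + k·ωz)/r = 1.1100/0.05 = 22.2000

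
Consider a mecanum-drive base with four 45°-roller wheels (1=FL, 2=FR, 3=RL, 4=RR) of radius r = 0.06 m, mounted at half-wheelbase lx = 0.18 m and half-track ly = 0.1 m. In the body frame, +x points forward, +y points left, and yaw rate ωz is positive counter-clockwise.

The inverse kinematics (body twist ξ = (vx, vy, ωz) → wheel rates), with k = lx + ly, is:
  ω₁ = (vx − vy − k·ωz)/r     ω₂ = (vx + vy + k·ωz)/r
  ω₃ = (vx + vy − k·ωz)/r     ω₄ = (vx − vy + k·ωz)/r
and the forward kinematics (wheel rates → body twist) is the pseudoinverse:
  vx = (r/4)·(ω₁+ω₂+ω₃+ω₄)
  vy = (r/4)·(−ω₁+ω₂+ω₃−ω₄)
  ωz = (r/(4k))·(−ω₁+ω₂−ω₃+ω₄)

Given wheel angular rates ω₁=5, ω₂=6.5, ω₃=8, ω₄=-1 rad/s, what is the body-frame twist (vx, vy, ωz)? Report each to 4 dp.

(0.2775, 0.1575, -0.4018)

k = lx + ly = 0.18 + 0.1 = 0.2800
ω₁+ω₂+ω₃+ω₄ = 18.5000  →  vx = (0.06/4)·18.5000 = 0.2775
−ω₁+ω₂+ω₃−ω₄ = 10.5000  →  vy = (0.06/4)·10.5000 = 0.1575
−ω₁+ω₂−ω₃+ω₄ = -7.5000  →  ωz = (0.06/1.1200)·-7.5000 = -0.4018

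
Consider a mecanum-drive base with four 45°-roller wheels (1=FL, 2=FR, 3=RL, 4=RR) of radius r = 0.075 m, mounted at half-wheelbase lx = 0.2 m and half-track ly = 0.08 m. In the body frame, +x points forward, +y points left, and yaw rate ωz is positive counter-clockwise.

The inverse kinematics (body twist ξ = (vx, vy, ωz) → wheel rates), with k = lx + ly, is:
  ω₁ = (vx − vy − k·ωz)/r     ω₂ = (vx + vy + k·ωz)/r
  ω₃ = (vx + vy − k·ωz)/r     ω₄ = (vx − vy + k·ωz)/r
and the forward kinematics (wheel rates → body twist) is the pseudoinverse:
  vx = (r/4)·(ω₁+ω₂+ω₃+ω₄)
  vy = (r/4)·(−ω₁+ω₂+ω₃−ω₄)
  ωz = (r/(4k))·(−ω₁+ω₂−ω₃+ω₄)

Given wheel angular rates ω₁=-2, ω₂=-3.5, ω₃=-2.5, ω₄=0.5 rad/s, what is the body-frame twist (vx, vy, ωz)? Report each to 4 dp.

k = lx + ly = 0.2 + 0.08 = 0.2800
ω₁+ω₂+ω₃+ω₄ = -7.5000  →  vx = (0.075/4)·-7.5000 = -0.1406
−ω₁+ω₂+ω₃−ω₄ = -4.5000  →  vy = (0.075/4)·-4.5000 = -0.0844
−ω₁+ω₂−ω₃+ω₄ = 1.5000  →  ωz = (0.075/1.1200)·1.5000 = 0.1004

(-0.1406, -0.0844, 0.1004)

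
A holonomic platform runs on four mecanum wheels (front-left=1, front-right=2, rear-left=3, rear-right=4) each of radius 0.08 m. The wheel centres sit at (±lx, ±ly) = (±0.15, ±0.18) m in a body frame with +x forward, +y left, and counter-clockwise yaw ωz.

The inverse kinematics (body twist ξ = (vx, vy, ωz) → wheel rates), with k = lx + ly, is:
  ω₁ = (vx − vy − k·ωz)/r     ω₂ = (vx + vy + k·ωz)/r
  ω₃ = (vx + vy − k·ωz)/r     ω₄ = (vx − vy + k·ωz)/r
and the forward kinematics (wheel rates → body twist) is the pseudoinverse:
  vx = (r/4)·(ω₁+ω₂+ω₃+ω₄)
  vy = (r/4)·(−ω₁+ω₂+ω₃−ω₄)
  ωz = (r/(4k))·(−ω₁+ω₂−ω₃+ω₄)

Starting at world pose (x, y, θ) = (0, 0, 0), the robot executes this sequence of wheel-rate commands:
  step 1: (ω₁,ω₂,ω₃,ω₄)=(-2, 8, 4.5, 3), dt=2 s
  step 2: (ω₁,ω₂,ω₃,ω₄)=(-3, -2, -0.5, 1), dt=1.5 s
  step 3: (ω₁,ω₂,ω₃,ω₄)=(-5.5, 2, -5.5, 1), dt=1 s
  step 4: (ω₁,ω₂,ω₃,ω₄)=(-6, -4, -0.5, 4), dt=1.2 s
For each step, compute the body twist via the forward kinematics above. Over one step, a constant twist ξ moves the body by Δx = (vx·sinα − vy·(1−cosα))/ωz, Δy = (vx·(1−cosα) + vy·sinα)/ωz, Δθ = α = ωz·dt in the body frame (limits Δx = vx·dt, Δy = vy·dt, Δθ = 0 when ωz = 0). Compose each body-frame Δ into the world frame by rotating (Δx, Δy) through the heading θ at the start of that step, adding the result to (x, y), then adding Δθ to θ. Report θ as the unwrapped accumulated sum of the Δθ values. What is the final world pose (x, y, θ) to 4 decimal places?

(0.3388, 0.2827, 2.5788)

step 1: ξ=(vx,vy,ωz)=(0.2700, 0.2300, 0.5152), dt=2.0 → body Δ=(0.2327, 0.6373, 1.0303) → world pose (0.2327, 0.6373, 1.0303)
step 2: ξ=(vx,vy,ωz)=(-0.0900, -0.0100, 0.1515), dt=1.5 → body Δ=(-0.1321, -0.0301, 0.2273) → world pose (0.1905, 0.5084, 1.2576)
step 3: ξ=(vx,vy,ωz)=(-0.1600, 0.0200, 0.8485), dt=1.0 → body Δ=(-0.1495, -0.0462, 0.8485) → world pose (0.1884, 0.3520, 2.1061)
step 4: ξ=(vx,vy,ωz)=(-0.1300, -0.0500, 0.3939), dt=1.2 → body Δ=(-0.1363, -0.0940, 0.4727) → world pose (0.3388, 0.2827, 2.5788)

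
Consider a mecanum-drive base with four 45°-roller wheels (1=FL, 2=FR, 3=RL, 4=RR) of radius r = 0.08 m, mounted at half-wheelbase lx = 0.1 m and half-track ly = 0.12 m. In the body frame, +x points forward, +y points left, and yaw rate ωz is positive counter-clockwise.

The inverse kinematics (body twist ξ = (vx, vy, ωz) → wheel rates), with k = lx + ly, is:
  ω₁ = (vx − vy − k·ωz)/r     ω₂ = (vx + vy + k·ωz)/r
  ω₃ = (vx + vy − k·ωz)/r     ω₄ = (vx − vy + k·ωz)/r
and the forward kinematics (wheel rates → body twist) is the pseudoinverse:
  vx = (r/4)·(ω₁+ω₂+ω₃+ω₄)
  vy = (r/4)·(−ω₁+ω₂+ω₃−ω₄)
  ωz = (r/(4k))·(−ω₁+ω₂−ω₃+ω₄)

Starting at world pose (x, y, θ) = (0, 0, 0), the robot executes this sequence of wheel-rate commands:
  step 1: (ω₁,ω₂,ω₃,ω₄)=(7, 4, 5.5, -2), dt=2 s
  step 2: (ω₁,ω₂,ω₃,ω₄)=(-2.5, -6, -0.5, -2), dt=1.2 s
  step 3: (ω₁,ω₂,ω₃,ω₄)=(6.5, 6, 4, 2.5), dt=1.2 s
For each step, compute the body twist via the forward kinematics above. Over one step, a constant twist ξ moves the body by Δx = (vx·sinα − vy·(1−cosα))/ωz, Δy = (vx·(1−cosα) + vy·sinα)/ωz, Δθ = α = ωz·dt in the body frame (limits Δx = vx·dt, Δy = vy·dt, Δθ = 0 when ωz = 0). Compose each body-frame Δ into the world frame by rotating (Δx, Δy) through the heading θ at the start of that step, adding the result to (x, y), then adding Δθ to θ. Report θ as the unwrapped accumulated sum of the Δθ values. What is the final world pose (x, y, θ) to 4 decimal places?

(0.1548, -0.3436, -2.6727)

step 1: ξ=(vx,vy,ωz)=(0.2900, 0.0900, -0.9545), dt=2.0 → body Δ=(0.4122, -0.3157, -1.9091) → world pose (0.4122, -0.3157, -1.9091)
step 2: ξ=(vx,vy,ωz)=(-0.2200, -0.0400, -0.4545), dt=1.2 → body Δ=(-0.2639, 0.0246, -0.5455) → world pose (0.5229, -0.0749, -2.4545)
step 3: ξ=(vx,vy,ωz)=(0.3800, 0.0200, -0.1818), dt=1.2 → body Δ=(0.4550, -0.0257, -0.2182) → world pose (0.1548, -0.3436, -2.6727)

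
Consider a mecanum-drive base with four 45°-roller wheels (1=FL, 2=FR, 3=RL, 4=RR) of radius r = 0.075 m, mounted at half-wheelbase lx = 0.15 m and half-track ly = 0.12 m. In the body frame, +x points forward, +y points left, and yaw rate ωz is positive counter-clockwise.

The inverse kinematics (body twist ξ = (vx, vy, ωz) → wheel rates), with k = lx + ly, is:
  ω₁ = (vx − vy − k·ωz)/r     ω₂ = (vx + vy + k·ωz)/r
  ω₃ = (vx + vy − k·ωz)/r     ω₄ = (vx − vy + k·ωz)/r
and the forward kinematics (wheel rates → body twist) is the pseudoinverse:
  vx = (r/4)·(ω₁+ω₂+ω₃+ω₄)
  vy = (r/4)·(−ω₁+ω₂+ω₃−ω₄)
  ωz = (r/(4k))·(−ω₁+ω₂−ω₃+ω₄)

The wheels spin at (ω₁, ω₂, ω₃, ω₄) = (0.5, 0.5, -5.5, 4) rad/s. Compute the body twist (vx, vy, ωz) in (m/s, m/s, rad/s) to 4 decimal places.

(-0.0094, -0.1781, 0.6597)

k = lx + ly = 0.15 + 0.12 = 0.2700
ω₁+ω₂+ω₃+ω₄ = -0.5000  →  vx = (0.075/4)·-0.5000 = -0.0094
−ω₁+ω₂+ω₃−ω₄ = -9.5000  →  vy = (0.075/4)·-9.5000 = -0.1781
−ω₁+ω₂−ω₃+ω₄ = 9.5000  →  ωz = (0.075/1.0800)·9.5000 = 0.6597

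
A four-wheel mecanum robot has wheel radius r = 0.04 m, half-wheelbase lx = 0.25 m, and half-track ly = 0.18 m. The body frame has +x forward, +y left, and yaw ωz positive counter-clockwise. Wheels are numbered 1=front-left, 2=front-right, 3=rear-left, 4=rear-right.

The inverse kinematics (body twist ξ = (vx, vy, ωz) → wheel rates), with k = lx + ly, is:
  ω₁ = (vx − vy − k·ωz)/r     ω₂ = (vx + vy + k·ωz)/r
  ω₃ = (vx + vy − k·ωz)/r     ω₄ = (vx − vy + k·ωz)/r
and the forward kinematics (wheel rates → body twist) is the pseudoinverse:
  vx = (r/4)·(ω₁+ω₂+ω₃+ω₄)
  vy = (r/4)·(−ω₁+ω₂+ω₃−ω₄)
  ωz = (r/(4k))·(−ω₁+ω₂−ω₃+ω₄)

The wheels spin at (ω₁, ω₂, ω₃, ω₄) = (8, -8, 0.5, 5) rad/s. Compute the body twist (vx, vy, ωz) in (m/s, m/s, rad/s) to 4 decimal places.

(0.0550, -0.2050, -0.2674)

k = lx + ly = 0.25 + 0.18 = 0.4300
ω₁+ω₂+ω₃+ω₄ = 5.5000  →  vx = (0.04/4)·5.5000 = 0.0550
−ω₁+ω₂+ω₃−ω₄ = -20.5000  →  vy = (0.04/4)·-20.5000 = -0.2050
−ω₁+ω₂−ω₃+ω₄ = -11.5000  →  ωz = (0.04/1.7200)·-11.5000 = -0.2674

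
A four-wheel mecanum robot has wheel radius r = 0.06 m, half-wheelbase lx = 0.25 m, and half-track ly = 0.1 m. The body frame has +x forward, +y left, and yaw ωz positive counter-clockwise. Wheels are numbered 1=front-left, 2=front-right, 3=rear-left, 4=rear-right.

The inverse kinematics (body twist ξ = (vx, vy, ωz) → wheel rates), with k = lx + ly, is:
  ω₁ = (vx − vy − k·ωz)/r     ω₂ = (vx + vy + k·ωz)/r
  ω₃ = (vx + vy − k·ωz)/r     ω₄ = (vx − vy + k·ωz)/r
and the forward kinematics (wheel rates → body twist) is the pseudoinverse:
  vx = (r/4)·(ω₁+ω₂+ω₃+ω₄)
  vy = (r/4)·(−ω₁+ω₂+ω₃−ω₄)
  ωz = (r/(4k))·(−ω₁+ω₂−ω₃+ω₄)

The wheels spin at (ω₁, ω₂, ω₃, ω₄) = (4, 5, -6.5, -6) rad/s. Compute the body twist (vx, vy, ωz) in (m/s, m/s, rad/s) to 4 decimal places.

k = lx + ly = 0.25 + 0.1 = 0.3500
ω₁+ω₂+ω₃+ω₄ = -3.5000  →  vx = (0.06/4)·-3.5000 = -0.0525
−ω₁+ω₂+ω₃−ω₄ = 0.5000  →  vy = (0.06/4)·0.5000 = 0.0075
−ω₁+ω₂−ω₃+ω₄ = 1.5000  →  ωz = (0.06/1.4000)·1.5000 = 0.0643

(-0.0525, 0.0075, 0.0643)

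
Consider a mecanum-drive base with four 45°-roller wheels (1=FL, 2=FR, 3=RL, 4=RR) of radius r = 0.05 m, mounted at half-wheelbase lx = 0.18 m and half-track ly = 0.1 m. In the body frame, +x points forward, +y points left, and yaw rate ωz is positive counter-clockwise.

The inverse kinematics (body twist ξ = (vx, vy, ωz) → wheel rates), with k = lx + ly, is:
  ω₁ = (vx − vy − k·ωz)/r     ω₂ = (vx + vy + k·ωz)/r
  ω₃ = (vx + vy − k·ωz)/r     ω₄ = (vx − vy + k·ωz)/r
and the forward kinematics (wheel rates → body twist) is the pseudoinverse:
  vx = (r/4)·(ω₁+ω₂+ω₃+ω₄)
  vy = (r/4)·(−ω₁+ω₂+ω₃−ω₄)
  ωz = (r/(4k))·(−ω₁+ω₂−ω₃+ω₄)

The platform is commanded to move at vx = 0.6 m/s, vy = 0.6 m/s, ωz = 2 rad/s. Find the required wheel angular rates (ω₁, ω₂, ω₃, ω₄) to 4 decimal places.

(-11.2000, 35.2000, 12.8000, 11.2000)

k = lx + ly = 0.18 + 0.1 = 0.2800;  k·ωz = 0.2800·2 = 0.5600
ω₁ (FL) = (vx − vy − k·ωz)/r = -0.5600/0.05 = -11.2000
ω₂ (FR) = (vx + vy + k·ωz)/r = 1.7600/0.05 = 35.2000
ω₃ (RL) = (vx + vy − k·ωz)/r = 0.6400/0.05 = 12.8000
ω₄ (RR) = (vx − vy + k·ωz)/r = 0.5600/0.05 = 11.2000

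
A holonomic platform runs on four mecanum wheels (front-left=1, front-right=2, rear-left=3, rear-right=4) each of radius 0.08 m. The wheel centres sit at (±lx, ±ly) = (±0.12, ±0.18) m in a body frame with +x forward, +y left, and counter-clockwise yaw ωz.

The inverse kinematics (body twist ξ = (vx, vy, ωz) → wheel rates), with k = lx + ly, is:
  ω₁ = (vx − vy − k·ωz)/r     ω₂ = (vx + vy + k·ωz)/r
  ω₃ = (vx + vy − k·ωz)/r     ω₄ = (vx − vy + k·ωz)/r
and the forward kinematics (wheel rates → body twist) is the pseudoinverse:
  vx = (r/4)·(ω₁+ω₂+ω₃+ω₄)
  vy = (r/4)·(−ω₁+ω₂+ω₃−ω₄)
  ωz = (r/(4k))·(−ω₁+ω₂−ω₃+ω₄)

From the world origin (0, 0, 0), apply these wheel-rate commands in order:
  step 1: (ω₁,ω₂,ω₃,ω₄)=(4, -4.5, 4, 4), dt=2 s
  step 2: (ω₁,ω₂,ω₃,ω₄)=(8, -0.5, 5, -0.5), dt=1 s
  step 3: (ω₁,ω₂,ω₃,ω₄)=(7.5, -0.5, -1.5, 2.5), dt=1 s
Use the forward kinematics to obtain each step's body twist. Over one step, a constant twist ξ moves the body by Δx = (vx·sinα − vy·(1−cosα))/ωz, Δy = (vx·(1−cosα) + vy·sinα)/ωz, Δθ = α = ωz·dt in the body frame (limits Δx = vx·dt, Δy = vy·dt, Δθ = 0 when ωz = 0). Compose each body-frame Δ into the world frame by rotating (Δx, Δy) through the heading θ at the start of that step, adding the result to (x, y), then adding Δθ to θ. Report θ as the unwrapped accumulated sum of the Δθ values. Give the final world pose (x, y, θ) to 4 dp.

step 1: ξ=(vx,vy,ωz)=(0.1500, -0.1700, -0.5667), dt=2.0 → body Δ=(0.0669, -0.4243, -1.1333) → world pose (0.0669, -0.4243, -1.1333)
step 2: ξ=(vx,vy,ωz)=(0.2400, -0.0600, -0.9333), dt=1.0 → body Δ=(0.1806, -0.1558, -0.9333) → world pose (0.0023, -0.6539, -2.0667)
step 3: ξ=(vx,vy,ωz)=(0.1600, -0.2400, -0.2667), dt=1.0 → body Δ=(0.1263, -0.2584, -0.2667) → world pose (-0.2851, -0.6421, -2.3333)

(-0.2851, -0.6421, -2.3333)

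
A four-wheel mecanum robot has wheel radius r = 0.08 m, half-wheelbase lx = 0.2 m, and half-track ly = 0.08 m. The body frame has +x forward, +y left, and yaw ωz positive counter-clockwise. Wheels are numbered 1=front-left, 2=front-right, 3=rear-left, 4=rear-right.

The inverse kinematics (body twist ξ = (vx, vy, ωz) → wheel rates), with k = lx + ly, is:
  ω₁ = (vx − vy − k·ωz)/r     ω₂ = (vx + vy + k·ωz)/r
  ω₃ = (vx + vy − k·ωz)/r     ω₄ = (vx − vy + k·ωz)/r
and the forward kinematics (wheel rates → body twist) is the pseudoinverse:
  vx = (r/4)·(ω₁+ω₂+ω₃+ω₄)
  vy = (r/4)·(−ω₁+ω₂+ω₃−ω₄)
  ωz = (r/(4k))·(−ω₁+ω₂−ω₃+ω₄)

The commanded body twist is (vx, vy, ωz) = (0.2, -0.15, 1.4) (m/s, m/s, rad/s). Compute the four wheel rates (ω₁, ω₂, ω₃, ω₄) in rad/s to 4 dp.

(-0.5250, 5.5250, -4.2750, 9.2750)

k = lx + ly = 0.2 + 0.08 = 0.2800;  k·ωz = 0.2800·1.4 = 0.3920
ω₁ (FL) = (vx − vy − k·ωz)/r = -0.0420/0.08 = -0.5250
ω₂ (FR) = (vx + vy + k·ωz)/r = 0.4420/0.08 = 5.5250
ω₃ (RL) = (vx + vy − k·ωz)/r = -0.3420/0.08 = -4.2750
ω₄ (RR) = (vx − vy + k·ωz)/r = 0.7420/0.08 = 9.2750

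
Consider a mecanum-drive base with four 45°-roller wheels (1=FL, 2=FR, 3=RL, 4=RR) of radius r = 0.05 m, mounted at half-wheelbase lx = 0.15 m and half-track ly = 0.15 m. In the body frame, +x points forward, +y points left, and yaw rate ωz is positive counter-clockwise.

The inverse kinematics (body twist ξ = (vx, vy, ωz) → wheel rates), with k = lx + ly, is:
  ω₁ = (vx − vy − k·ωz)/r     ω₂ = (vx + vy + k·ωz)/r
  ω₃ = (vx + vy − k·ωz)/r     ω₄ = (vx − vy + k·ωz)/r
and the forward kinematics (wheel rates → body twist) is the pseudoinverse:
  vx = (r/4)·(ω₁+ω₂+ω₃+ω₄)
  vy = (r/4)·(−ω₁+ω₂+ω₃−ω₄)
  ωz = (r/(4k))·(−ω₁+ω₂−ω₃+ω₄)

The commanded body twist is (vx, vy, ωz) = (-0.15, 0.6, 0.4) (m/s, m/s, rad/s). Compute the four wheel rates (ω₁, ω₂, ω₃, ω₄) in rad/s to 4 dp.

(-17.4000, 11.4000, 6.6000, -12.6000)

k = lx + ly = 0.15 + 0.15 = 0.3000;  k·ωz = 0.3000·0.4 = 0.1200
ω₁ (FL) = (vx − vy − k·ωz)/r = -0.8700/0.05 = -17.4000
ω₂ (FR) = (vx + vy + k·ωz)/r = 0.5700/0.05 = 11.4000
ω₃ (RL) = (vx + vy − k·ωz)/r = 0.3300/0.05 = 6.6000
ω₄ (RR) = (vx − vy + k·ωz)/r = -0.6300/0.05 = -12.6000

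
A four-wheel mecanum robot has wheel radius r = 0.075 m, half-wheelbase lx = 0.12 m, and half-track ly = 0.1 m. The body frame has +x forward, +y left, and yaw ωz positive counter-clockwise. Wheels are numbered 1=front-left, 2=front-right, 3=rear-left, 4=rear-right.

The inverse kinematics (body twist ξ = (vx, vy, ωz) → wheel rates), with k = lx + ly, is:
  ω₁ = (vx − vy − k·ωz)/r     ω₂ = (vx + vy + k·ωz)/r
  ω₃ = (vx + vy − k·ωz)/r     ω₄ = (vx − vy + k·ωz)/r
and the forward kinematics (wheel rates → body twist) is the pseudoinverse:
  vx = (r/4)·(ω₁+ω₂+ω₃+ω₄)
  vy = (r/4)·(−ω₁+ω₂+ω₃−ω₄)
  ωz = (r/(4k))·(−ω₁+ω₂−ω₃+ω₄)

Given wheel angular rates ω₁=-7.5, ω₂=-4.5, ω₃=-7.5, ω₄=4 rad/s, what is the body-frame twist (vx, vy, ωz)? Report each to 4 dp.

(-0.2906, -0.1594, 1.2358)

k = lx + ly = 0.12 + 0.1 = 0.2200
ω₁+ω₂+ω₃+ω₄ = -15.5000  →  vx = (0.075/4)·-15.5000 = -0.2906
−ω₁+ω₂+ω₃−ω₄ = -8.5000  →  vy = (0.075/4)·-8.5000 = -0.1594
−ω₁+ω₂−ω₃+ω₄ = 14.5000  →  ωz = (0.075/0.8800)·14.5000 = 1.2358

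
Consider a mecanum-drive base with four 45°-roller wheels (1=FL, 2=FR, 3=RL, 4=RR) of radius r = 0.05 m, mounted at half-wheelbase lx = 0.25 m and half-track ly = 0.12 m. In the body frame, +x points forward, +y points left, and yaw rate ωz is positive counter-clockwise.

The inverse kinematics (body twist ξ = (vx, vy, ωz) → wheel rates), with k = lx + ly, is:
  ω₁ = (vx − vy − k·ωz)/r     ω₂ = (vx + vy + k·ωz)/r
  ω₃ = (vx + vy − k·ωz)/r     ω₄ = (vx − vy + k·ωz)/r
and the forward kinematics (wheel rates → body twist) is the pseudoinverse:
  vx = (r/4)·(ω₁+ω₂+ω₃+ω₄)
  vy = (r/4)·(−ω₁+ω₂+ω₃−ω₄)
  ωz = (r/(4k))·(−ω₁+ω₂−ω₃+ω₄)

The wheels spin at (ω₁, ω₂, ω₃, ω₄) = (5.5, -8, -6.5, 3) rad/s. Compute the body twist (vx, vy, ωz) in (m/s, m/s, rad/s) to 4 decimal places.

k = lx + ly = 0.25 + 0.12 = 0.3700
ω₁+ω₂+ω₃+ω₄ = -6.0000  →  vx = (0.05/4)·-6.0000 = -0.0750
−ω₁+ω₂+ω₃−ω₄ = -23.0000  →  vy = (0.05/4)·-23.0000 = -0.2875
−ω₁+ω₂−ω₃+ω₄ = -4.0000  →  ωz = (0.05/1.4800)·-4.0000 = -0.1351

(-0.0750, -0.2875, -0.1351)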